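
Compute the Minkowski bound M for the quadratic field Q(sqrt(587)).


d = 587, d mod 4 = 3, so disc(K) = 4d = 2348; |disc(K)| = 2348
Real quadratic field, so n = 2, s = r2 = 0, r1 = 2
M = (n!/n^n) * (4/pi)^s * sqrt(|disc(K)|) = (2!/2^2) * (4/pi)^0 * sqrt(2348)
= 0.5 * 1.000000 * 48.456166
= 24.2281

24.2281


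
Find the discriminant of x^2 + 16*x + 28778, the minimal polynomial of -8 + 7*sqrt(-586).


The element -8 + 7*sqrt(-586) has minimal polynomial:
x^2 + 16*x + 28778
Discriminant = (16)^2 - 4*(28778)
= 256 - 115112
= -114856

-114856


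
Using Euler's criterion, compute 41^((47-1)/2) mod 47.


p = 47 is prime and the exponent is (p-1)/2 = 23, so by Euler's criterion 41^23 = (41/47) = +1 or -1 mod 47.
Compute by square-and-multiply:
  23 = 16 + 4 + 2 + 1 (binary 10111)
  Repeated squaring mod 47: 41^1 = 41, 41^2 = 36, 41^4 = 27, 41^8 = 24, 41^16 = 12
  41^23 = 41^16 * 41^4 * 41^2 * 41^1 = 12 * 27 * 36 * 41 mod 47
    12 * 27 = 324 = 42 mod 47
    42 * 36 = 1512 = 8 mod 47
    8 * 41 = 328 = 46 mod 47
  41^23 = 46 mod 47
Result 46 = p - 1 = -1 mod 47: 41 is a quadratic non-residue mod 47. As a residue in [0, p-1] the value is 46.
41^23 mod 47 = 46

46


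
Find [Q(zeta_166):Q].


The degree equals Euler's totient phi(166).
166 = 2 * 83
phi(166) = 82

82


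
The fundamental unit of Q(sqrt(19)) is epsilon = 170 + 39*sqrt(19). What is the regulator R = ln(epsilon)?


epsilon = 170 + 39*sqrt(19)
= 339.9971
R = ln(339.9971)
= 5.8289

5.8289


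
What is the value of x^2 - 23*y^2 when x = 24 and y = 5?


x^2 - d*y^2
= 24^2 - 23*5^2
= 576 - 575
= 1

1


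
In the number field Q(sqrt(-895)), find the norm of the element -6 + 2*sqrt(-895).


N(a + b*sqrt(d)) = a^2 - d*b^2
= (-6)^2 - (-895)*(2)^2
= 36 + 3580
= 3616

3616


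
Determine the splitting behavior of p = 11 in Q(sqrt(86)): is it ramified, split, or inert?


K = Q(sqrt(86)). Since d mod 4 = 2, disc(K) = 344.
Check p | disc: 344 mod 11 = 3.
p does not divide disc. Compute Legendre symbol (d/p):
9^((11-1)/2) mod 11 = 1
(d/p) = 1, so p splits: (p) = P*P' with e=1, f=1, g=2.
Therefore p is split.

split


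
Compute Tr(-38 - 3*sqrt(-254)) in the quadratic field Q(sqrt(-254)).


Tr(a + b*sqrt(d)) = (a + b*sqrt(d)) + (a - b*sqrt(d)) = 2a
= 2 * (-38)
= -76

-76


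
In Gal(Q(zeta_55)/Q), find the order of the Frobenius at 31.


The Frobenius at p in Gal(Q(zeta_n)/Q) = (Z/nZ)* is the class of p, so its order is ord_55(31), the smallest k >= 1 with 31^k = 1 mod 55.
n = 55 = 5 * 11, phi(55) = 40; the order divides phi(n).
Divisors of 40: 1, 2, 4, 5, 8, 10, 20, 40
Repeated squaring mod 55: 31^1 = 31, 31^2 = 26, 31^4 = 16, 31^8 = 36, 31^16 = 31, 31^32 = 26
Test divisors in increasing order:
  k=1: 31^1 = 31 mod 55
  k=2: 31^2 = 26 mod 55
  k=4: 31^4 = 16 mod 55
  k=5: 31^5 = 16 * 31 = 1 mod 55  <- first divisor giving 1
Order = 5

5


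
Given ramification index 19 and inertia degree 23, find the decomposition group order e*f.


|D_P| = e * f
= 19 * 23
= 437

437


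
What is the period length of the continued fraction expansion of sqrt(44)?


Run the CF algorithm for sqrt(44).
a_0 = floor(sqrt(44)) = 6; set m_0=0, q_0=1.
Recurrence: m' = q*a - m,  q' = (d - m'^2)/q,  a' = floor((a_0 + m')/q').
  step 1: m=6, q=8, a=1
  step 2: m=2, q=5, a=1
  step 3: m=3, q=7, a=1
  step 4: m=4, q=4, a=2
  step 5: m=4, q=7, a=1
  step 6: m=3, q=5, a=1
  step 7: m=2, q=8, a=1
  step 8: m=6, q=1, a=12
a_8 = 2*a_0 = 12, so the period closes here.
sqrt(44) = [6; 1, 1, 1, 2, 1, 1, 1, 12]
Period length = 8

8


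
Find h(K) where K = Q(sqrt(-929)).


K = Q(sqrt(-929)). d mod 4 = 3, so D = disc(K) = 4d = -3716
h(K) equals the number of primitive reduced positive-definite forms (a, b, c) = a*x^2 + b*x*y + c*y^2 with b^2 - 4ac = D,
where reduced means |b| <= a <= c, with b >= 0 whenever |b| = a or a = c, and primitive means gcd(a, b, c) = 1.
Reduced forces 3a^2 <= |D| = 3716, so 1 <= a <= 35; b must have the parity of D, and c = (b^2 - D)/(4a) must be an integer >= a.
Enumerate a = 1..35, b in [-a, a]:
  a=1: (1, 0, 929)  [1]
  a=2: (2, 2, 465)  [1]
  a=3: (3, -2, 310), (3, 2, 310)  [2]
  a=4: none
  a=5: (5, -2, 186), (5, 2, 186)  [2]
  a=6: (6, -2, 155), (6, 2, 155)  [2]
  a=7: (7, -6, 134), (7, 6, 134)  [2]
  a=8: none
  a=9: (9, -8, 105), (9, 8, 105)  [2]
  a=10: (10, -2, 93), (10, 2, 93)  [2]
  a=11..13: none
  a=14: (14, -6, 67), (14, 6, 67)  [2]
  a=15: (15, -8, 63), (15, -2, 62), (15, 2, 62), (15, 8, 63)  [4]
  a=16..17: none
  a=18: (18, -10, 53), (18, 10, 53)  [2]
  a=19..20: none
  a=21: (21, -20, 49), (21, -8, 45), (21, 8, 45), (21, 20, 49)  [4]
  a=22..24: none
  a=25: (25, -22, 42), (25, 22, 42)  [2]
  a=26: none
  a=27: (27, -8, 35), (27, 8, 35)  [2]
  a=28: none
  a=29: (29, -24, 37), (29, 24, 37)  [2]
  a=30: (30, -22, 35), (30, -2, 31), (30, 2, 31), (30, 22, 35)  [4]
  a=31..35: none
Total reduced forms: 1 + 1 + 2 + 2 + 2 + 2 + 2 + 2 + 2 + 4 + 2 + 4 + 2 + 2 + 2 + 4 = 36
h = 36

36


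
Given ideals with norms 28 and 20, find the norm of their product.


N(IJ) = N(I) * N(J)
= 28 * 20
= 560

560


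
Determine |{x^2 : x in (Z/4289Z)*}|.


For prime p, the number of non-zero quadratic residues is (p-1)/2.
= (4289-1)/2
= 2144

2144


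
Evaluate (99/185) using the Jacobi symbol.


Compute (99/185) via quadratic reciprocity:
  reciprocity: (99/185) -> +(185/99)
  reduce: (86/99)
  pull out 2: (2/99) = -1  (since 99 mod 8 = 3)
  reciprocity: (43/99) -> -(99/43)
  reduce: (13/43)
  reciprocity: (13/43) -> +(43/13)
  reduce: (4/13)
  pull out 2: (2/13) = -1  (since 13 mod 8 = 5)
  pull out 2: (2/13) = -1  (since 13 mod 8 = 5)
  (1/13) = 1
Product of signs = 1

1


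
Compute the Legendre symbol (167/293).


p = 293 is prime, so compute (167/293) with the reciprocity algorithm (Jacobi-symbol steps: pull out 2s via (2/n), flip via reciprocity, reduce):
  reciprocity: (167/293) -> +(293/167)
  reduce: (126/167)
  pull out 2: (2/167) = +1  (since 167 mod 8 = 7)
  reciprocity: (63/167) -> -(167/63)
  reduce: (41/63)
  reciprocity: (41/63) -> +(63/41)
  reduce: (22/41)
  pull out 2: (2/41) = +1  (since 41 mod 8 = 1)
  reciprocity: (11/41) -> +(41/11)
  reduce: (8/11)
  pull out 2: (2/11) = -1  (since 11 mod 8 = 3)
  pull out 2: (2/11) = -1  (since 11 mod 8 = 3)
  pull out 2: (2/11) = -1  (since 11 mod 8 = 3)
  (1/11) = 1
Product of signs = 1
(167/293) = 1

1


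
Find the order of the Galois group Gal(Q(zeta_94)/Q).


|Gal(Q(zeta_94)/Q)| = phi(94)
= 46

46


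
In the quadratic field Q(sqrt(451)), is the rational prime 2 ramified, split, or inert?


K = Q(sqrt(451)). Since d mod 4 = 3, disc(K) = 1804.
Check p | disc: 1804 mod 2 = 0.
p divides disc, so p ramifies: (p) = P^2 with e=2, f=1, g=1.
Therefore p is ramified.

ramified


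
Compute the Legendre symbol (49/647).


p = 647 is prime, so compute (49/647) with the reciprocity algorithm (Jacobi-symbol steps: pull out 2s via (2/n), flip via reciprocity, reduce):
  reciprocity: (49/647) -> +(647/49)
  reduce: (10/49)
  pull out 2: (2/49) = +1  (since 49 mod 8 = 1)
  reciprocity: (5/49) -> +(49/5)
  reduce: (4/5)
  pull out 2: (2/5) = -1  (since 5 mod 8 = 5)
  pull out 2: (2/5) = -1  (since 5 mod 8 = 5)
  (1/5) = 1
Product of signs = 1
(49/647) = 1

1


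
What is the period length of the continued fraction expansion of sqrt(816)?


Run the CF algorithm for sqrt(816).
a_0 = floor(sqrt(816)) = 28; set m_0=0, q_0=1.
Recurrence: m' = q*a - m,  q' = (d - m'^2)/q,  a' = floor((a_0 + m')/q').
  step 1: m=28, q=32, a=1
  step 2: m=4, q=25, a=1
  step 3: m=21, q=15, a=3
  step 4: m=24, q=16, a=3
  step 5: m=24, q=15, a=3
  step 6: m=21, q=25, a=1
  step 7: m=4, q=32, a=1
  step 8: m=28, q=1, a=56
a_8 = 2*a_0 = 56, so the period closes here.
sqrt(816) = [28; 1, 1, 3, 3, 3, 1, 1, 56]
Period length = 8

8


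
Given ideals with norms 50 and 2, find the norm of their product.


N(IJ) = N(I) * N(J)
= 50 * 2
= 100

100


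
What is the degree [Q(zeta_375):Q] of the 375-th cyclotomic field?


The degree equals Euler's totient phi(375).
375 = 3 * 5^3
phi(375) = 200

200


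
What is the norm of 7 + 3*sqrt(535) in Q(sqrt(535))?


N(a + b*sqrt(d)) = a^2 - d*b^2
= (7)^2 - (535)*(3)^2
= 49 - 4815
= -4766

-4766


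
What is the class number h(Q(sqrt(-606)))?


K = Q(sqrt(-606)). d mod 4 = 2, so D = disc(K) = 4d = -2424
h(K) equals the number of primitive reduced positive-definite forms (a, b, c) = a*x^2 + b*x*y + c*y^2 with b^2 - 4ac = D,
where reduced means |b| <= a <= c, with b >= 0 whenever |b| = a or a = c, and primitive means gcd(a, b, c) = 1.
Reduced forces 3a^2 <= |D| = 2424, so 1 <= a <= 28; b must have the parity of D, and c = (b^2 - D)/(4a) must be an integer >= a.
Enumerate a = 1..28, b in [-a, a]:
  a=1: (1, 0, 606)  [1]
  a=2: (2, 0, 303)  [1]
  a=3: (3, 0, 202)  [1]
  a=4: none
  a=5: (5, -4, 122), (5, 4, 122)  [2]
  a=6: (6, 0, 101)  [1]
  a=7..9: none
  a=10: (10, -4, 61), (10, 4, 61)  [2]
  a=11..14: none
  a=15: (15, -6, 41), (15, 6, 41)  [2]
  a=16..24: none
  a=25: (25, -24, 30), (25, 24, 30)  [2]
  a=26..28: none
Total reduced forms: 1 + 1 + 1 + 2 + 1 + 2 + 2 + 2 = 12
h = 12

12


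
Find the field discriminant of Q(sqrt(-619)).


For K = Q(sqrt(d)) with d squarefree: disc(K) = d if d = 1 mod 4, and disc(K) = 4d if d = 2 or 3 mod 4.
Here d = -619, and d mod 4 = 1.
d = 1 mod 4 (O_K = Z[(1+sqrt(d))/2]), so disc(K) = d = -619

-619


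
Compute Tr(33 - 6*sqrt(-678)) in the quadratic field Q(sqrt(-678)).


Tr(a + b*sqrt(d)) = (a + b*sqrt(d)) + (a - b*sqrt(d)) = 2a
= 2 * (33)
= 66

66


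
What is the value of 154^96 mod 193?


p = 193 is prime and the exponent is (p-1)/2 = 96, so by Euler's criterion 154^96 = (154/193) = +1 or -1 mod 193.
Compute by square-and-multiply:
  96 = 64 + 32 (binary 1100000)
  Repeated squaring mod 193: 154^1 = 154, 154^2 = 170, 154^4 = 143, 154^8 = 184, 154^16 = 81, 154^32 = 192, 154^64 = 1
  154^96 = 154^64 * 154^32 = 1 * 192 mod 193
    1 * 192 = 192 = 192 mod 193
  154^96 = 192 mod 193
Result 192 = p - 1 = -1 mod 193: 154 is a quadratic non-residue mod 193. As a residue in [0, p-1] the value is 192.
154^96 mod 193 = 192

192


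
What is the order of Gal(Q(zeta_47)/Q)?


|Gal(Q(zeta_47)/Q)| = phi(47)
= 46

46


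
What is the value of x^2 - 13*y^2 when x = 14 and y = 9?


x^2 - d*y^2
= 14^2 - 13*9^2
= 196 - 1053
= -857

-857


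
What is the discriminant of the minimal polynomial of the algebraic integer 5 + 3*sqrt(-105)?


The element 5 + 3*sqrt(-105) has minimal polynomial:
x^2 - 10*x + 970
Discriminant = (-10)^2 - 4*(970)
= 100 - 3880
= -3780

-3780


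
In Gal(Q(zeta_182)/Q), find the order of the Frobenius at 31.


The Frobenius at p in Gal(Q(zeta_n)/Q) = (Z/nZ)* is the class of p, so its order is ord_182(31), the smallest k >= 1 with 31^k = 1 mod 182.
n = 182 = 2 * 7 * 13, phi(182) = 72; the order divides phi(n).
Divisors of 72: 1, 2, 3, 4, 6, 8, 9, 12, 18, 24, 36, 72
Repeated squaring mod 182: 31^1 = 31, 31^2 = 51, 31^4 = 53, 31^8 = 79, 31^16 = 53, 31^32 = 79, 31^64 = 53
Test divisors in increasing order:
  k=1: 31^1 = 31 mod 182
  k=2: 31^2 = 51 mod 182
  k=3: 31^3 = 51 * 31 = 125 mod 182
  k=4: 31^4 = 53 mod 182
  k=6: 31^6 = 53 * 51 = 155 mod 182
  k=8: 31^8 = 79 mod 182
  k=9: 31^9 = 79 * 31 = 83 mod 182
  k=12: 31^12 = 79 * 53 = 1 mod 182  <- first divisor giving 1
Order = 12

12


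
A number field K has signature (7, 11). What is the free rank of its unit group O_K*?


By Dirichlet's unit theorem:
rank = r1 + r2 - 1
= 7 + 11 - 1
= 17

17


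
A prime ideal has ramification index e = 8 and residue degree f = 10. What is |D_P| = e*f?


|D_P| = e * f
= 8 * 10
= 80

80


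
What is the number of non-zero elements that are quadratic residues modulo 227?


For prime p, the number of non-zero quadratic residues is (p-1)/2.
= (227-1)/2
= 113

113


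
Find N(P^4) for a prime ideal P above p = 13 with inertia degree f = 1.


N(P^a) = p^(a*f)
= 13^(4*1)
= 13^4
= 28561

28561


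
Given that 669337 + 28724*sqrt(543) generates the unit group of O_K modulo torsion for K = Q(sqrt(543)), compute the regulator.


epsilon = 669337 + 28724*sqrt(543)
= 1.3387e+06
R = ln(1.3387e+06)
= 14.1072

14.1072


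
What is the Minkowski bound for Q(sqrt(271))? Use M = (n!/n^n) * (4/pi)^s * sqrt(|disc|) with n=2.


d = 271, d mod 4 = 3, so disc(K) = 4d = 1084; |disc(K)| = 1084
Real quadratic field, so n = 2, s = r2 = 0, r1 = 2
M = (n!/n^n) * (4/pi)^s * sqrt(|disc(K)|) = (2!/2^2) * (4/pi)^0 * sqrt(1084)
= 0.5 * 1.000000 * 32.924155
= 16.4621

16.4621


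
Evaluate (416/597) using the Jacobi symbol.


Compute (416/597) via quadratic reciprocity:
  pull out 2: (2/597) = -1  (since 597 mod 8 = 5)
  pull out 2: (2/597) = -1  (since 597 mod 8 = 5)
  pull out 2: (2/597) = -1  (since 597 mod 8 = 5)
  pull out 2: (2/597) = -1  (since 597 mod 8 = 5)
  pull out 2: (2/597) = -1  (since 597 mod 8 = 5)
  reciprocity: (13/597) -> +(597/13)
  reduce: (12/13)
  pull out 2: (2/13) = -1  (since 13 mod 8 = 5)
  pull out 2: (2/13) = -1  (since 13 mod 8 = 5)
  reciprocity: (3/13) -> +(13/3)
  reduce: (1/3)
  (1/3) = 1
Product of signs = -1

-1


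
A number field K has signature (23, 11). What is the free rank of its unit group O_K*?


By Dirichlet's unit theorem:
rank = r1 + r2 - 1
= 23 + 11 - 1
= 33

33


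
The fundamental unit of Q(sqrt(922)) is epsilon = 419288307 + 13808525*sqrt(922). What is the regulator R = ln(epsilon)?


epsilon = 419288307 + 13808525*sqrt(922)
= 8.3858e+08
R = ln(8.3858e+08)
= 20.5472

20.5472


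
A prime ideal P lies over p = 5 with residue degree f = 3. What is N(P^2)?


N(P^a) = p^(a*f)
= 5^(2*3)
= 5^6
= 15625

15625


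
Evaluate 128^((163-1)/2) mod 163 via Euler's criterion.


p = 163 is prime and the exponent is (p-1)/2 = 81, so by Euler's criterion 128^81 = (128/163) = +1 or -1 mod 163.
Compute by square-and-multiply:
  81 = 64 + 16 + 1 (binary 1010001)
  Repeated squaring mod 163: 128^1 = 128, 128^2 = 84, 128^4 = 47, 128^8 = 90, 128^16 = 113, 128^32 = 55, 128^64 = 91
  128^81 = 128^64 * 128^16 * 128^1 = 91 * 113 * 128 mod 163
    91 * 113 = 10283 = 14 mod 163
    14 * 128 = 1792 = 162 mod 163
  128^81 = 162 mod 163
Result 162 = p - 1 = -1 mod 163: 128 is a quadratic non-residue mod 163. As a residue in [0, p-1] the value is 162.
128^81 mod 163 = 162

162


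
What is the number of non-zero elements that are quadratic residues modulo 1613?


For prime p, the number of non-zero quadratic residues is (p-1)/2.
= (1613-1)/2
= 806

806


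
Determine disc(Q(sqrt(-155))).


For K = Q(sqrt(d)) with d squarefree: disc(K) = d if d = 1 mod 4, and disc(K) = 4d if d = 2 or 3 mod 4.
Here d = -155, and d mod 4 = 1.
d = 1 mod 4 (O_K = Z[(1+sqrt(d))/2]), so disc(K) = d = -155

-155


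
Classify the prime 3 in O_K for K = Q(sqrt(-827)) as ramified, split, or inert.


K = Q(sqrt(-827)). Since d mod 4 = 1, disc(K) = -827.
Check p | disc: -827 mod 3 = 1.
p does not divide disc. Compute Legendre symbol (d/p):
1^((3-1)/2) mod 3 = 1
(d/p) = 1, so p splits: (p) = P*P' with e=1, f=1, g=2.
Therefore p is split.

split


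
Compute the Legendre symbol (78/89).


p = 89 is prime, so compute (78/89) with the reciprocity algorithm (Jacobi-symbol steps: pull out 2s via (2/n), flip via reciprocity, reduce):
  pull out 2: (2/89) = +1  (since 89 mod 8 = 1)
  reciprocity: (39/89) -> +(89/39)
  reduce: (11/39)
  reciprocity: (11/39) -> -(39/11)
  reduce: (6/11)
  pull out 2: (2/11) = -1  (since 11 mod 8 = 3)
  reciprocity: (3/11) -> -(11/3)
  reduce: (2/3)
  pull out 2: (2/3) = -1  (since 3 mod 8 = 3)
  (1/3) = 1
Product of signs = 1
(78/89) = 1

1


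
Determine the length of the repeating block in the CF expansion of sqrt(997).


Run the CF algorithm for sqrt(997).
a_0 = floor(sqrt(997)) = 31; set m_0=0, q_0=1.
Recurrence: m' = q*a - m,  q' = (d - m'^2)/q,  a' = floor((a_0 + m')/q').
  step 1: m=31, q=36, a=1
  step 2: m=5, q=27, a=1
  step 3: m=22, q=19, a=2
  step 4: m=16, q=39, a=1
  step 5: m=23, q=12, a=4
  step 6: m=25, q=31, a=1
  step 7: m=6, q=31, a=1
  step 8: m=25, q=12, a=4
  step 9: m=23, q=39, a=1
  step 10: m=16, q=19, a=2
  step 11: m=22, q=27, a=1
  step 12: m=5, q=36, a=1
  step 13: m=31, q=1, a=62
a_13 = 2*a_0 = 62, so the period closes here.
sqrt(997) = [31; 1, 1, 2, 1, 4, 1, 1, 4, 1, 2, 1, 1, 62]
Period length = 13

13


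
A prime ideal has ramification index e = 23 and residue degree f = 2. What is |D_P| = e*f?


|D_P| = e * f
= 23 * 2
= 46

46


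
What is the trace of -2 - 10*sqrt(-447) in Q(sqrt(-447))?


Tr(a + b*sqrt(d)) = (a + b*sqrt(d)) + (a - b*sqrt(d)) = 2a
= 2 * (-2)
= -4

-4


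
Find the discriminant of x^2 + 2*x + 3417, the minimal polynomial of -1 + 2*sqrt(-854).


The element -1 + 2*sqrt(-854) has minimal polynomial:
x^2 + 2*x + 3417
Discriminant = (2)^2 - 4*(3417)
= 4 - 13668
= -13664

-13664


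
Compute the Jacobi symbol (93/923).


Compute (93/923) via quadratic reciprocity:
  reciprocity: (93/923) -> +(923/93)
  reduce: (86/93)
  pull out 2: (2/93) = -1  (since 93 mod 8 = 5)
  reciprocity: (43/93) -> +(93/43)
  reduce: (7/43)
  reciprocity: (7/43) -> -(43/7)
  reduce: (1/7)
  (1/7) = 1
Product of signs = 1

1


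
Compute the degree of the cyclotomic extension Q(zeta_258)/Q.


The degree equals Euler's totient phi(258).
258 = 2 * 3 * 43
phi(258) = 84

84


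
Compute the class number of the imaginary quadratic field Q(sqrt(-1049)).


K = Q(sqrt(-1049)). d mod 4 = 3, so D = disc(K) = 4d = -4196
h(K) equals the number of primitive reduced positive-definite forms (a, b, c) = a*x^2 + b*x*y + c*y^2 with b^2 - 4ac = D,
where reduced means |b| <= a <= c, with b >= 0 whenever |b| = a or a = c, and primitive means gcd(a, b, c) = 1.
Reduced forces 3a^2 <= |D| = 4196, so 1 <= a <= 37; b must have the parity of D, and c = (b^2 - D)/(4a) must be an integer >= a.
Enumerate a = 1..37, b in [-a, a]:
  a=1: (1, 0, 1049)  [1]
  a=2: (2, 2, 525)  [1]
  a=3: (3, -2, 350), (3, 2, 350)  [2]
  a=4: none
  a=5: (5, -2, 210), (5, 2, 210)  [2]
  a=6: (6, -2, 175), (6, 2, 175)  [2]
  a=7: (7, -2, 150), (7, 2, 150)  [2]
  a=8: none
  a=9: (9, -4, 117), (9, 4, 117)  [2]
  a=10: (10, -2, 105), (10, 2, 105)  [2]
  a=11..12: none
  a=13: (13, -4, 81), (13, 4, 81)  [2]
  a=14: (14, -2, 75), (14, 2, 75)  [2]
  a=15: (15, -8, 71), (15, -2, 70), (15, 2, 70), (15, 8, 71)  [4]
  a=16..17: none
  a=18: (18, -14, 61), (18, 14, 61)  [2]
  a=19..20: none
  a=21: (21, -16, 53), (21, -2, 50), (21, 2, 50), (21, 16, 53)  [4]
  a=22: none
  a=23: (23, -6, 46), (23, 6, 46)  [2]
  a=24: none
  a=25: (25, -2, 42), (25, 2, 42)  [2]
  a=26: (26, -22, 45), (26, 22, 45)  [2]
  a=27: (27, -4, 39), (27, 4, 39)  [2]
  a=28: none
  a=29: (29, -26, 42), (29, 26, 42)  [2]
  a=30: (30, -22, 39), (30, -2, 35), (30, 2, 35), (30, 22, 39)  [4]
  a=31: (31, -12, 35), (31, 12, 35)  [2]
  a=32..37: none
Total reduced forms: 1 + 1 + 2 + 2 + 2 + 2 + 2 + 2 + 2 + 2 + 4 + 2 + 4 + 2 + 2 + 2 + 2 + 2 + 4 + 2 = 44
h = 44

44


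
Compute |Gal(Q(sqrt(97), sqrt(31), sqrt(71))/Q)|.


The 3 square roots of distinct primes are multiplicatively independent over Q,
so [K:Q] = 2^3 and Gal(K/Q) is isomorphic to (Z/2Z)^3.
|Gal| = 2^3 = 8

8


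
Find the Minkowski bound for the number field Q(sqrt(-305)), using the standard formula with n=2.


d = -305, d mod 4 = 3, so disc(K) = 4d = -1220; |disc(K)| = 1220
Imaginary quadratic field, so n = 2, s = r2 = 1, r1 = 0
M = (n!/n^n) * (4/pi)^s * sqrt(|disc(K)|) = (2!/2^2) * (4/pi)^1 * sqrt(1220)
= 0.5 * 1.273240 * 34.928498
= 22.2362

22.2362


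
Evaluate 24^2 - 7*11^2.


x^2 - d*y^2
= 24^2 - 7*11^2
= 576 - 847
= -271

-271


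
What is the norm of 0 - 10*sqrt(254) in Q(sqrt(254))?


N(a + b*sqrt(d)) = a^2 - d*b^2
= (0)^2 - (254)*(-10)^2
= 0 - 25400
= -25400

-25400


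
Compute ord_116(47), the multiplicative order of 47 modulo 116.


We want ord_116(47), the smallest k >= 1 with 47^k = 1 mod 116.
n = 116 = 2^2 * 29, phi(116) = 56; the order divides phi(n).
Divisors of 56: 1, 2, 4, 7, 8, 14, 28, 56
Repeated squaring mod 116: 47^1 = 47, 47^2 = 5, 47^4 = 25, 47^8 = 45, 47^16 = 53, 47^32 = 25
Test divisors in increasing order:
  k=1: 47^1 = 47 mod 116
  k=2: 47^2 = 5 mod 116
  k=4: 47^4 = 25 mod 116
  k=7: 47^7 = 25 * 5 * 47 = 75 mod 116
  k=8: 47^8 = 45 mod 116
  k=14: 47^14 = 45 * 25 * 5 = 57 mod 116
  k=28: 47^28 = 53 * 45 * 25 = 1 mod 116  <- first divisor giving 1
Order = 28

28


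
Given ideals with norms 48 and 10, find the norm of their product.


N(IJ) = N(I) * N(J)
= 48 * 10
= 480

480


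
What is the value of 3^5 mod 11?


p = 11 is prime and the exponent is (p-1)/2 = 5, so by Euler's criterion 3^5 = (3/11) = +1 or -1 mod 11.
Compute by square-and-multiply:
  5 = 4 + 1 (binary 101)
  Repeated squaring mod 11: 3^1 = 3, 3^2 = 9, 3^4 = 4
  3^5 = 3^4 * 3^1 = 4 * 3 mod 11
    4 * 3 = 12 = 1 mod 11
  3^5 = 1 mod 11
Result 1: 3 is a quadratic residue mod 11.
3^5 mod 11 = 1

1


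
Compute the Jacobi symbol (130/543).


Compute (130/543) via quadratic reciprocity:
  pull out 2: (2/543) = +1  (since 543 mod 8 = 7)
  reciprocity: (65/543) -> +(543/65)
  reduce: (23/65)
  reciprocity: (23/65) -> +(65/23)
  reduce: (19/23)
  reciprocity: (19/23) -> -(23/19)
  reduce: (4/19)
  pull out 2: (2/19) = -1  (since 19 mod 8 = 3)
  pull out 2: (2/19) = -1  (since 19 mod 8 = 3)
  (1/19) = 1
Product of signs = -1

-1


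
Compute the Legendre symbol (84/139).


p = 139 is prime, so compute (84/139) with the reciprocity algorithm (Jacobi-symbol steps: pull out 2s via (2/n), flip via reciprocity, reduce):
  pull out 2: (2/139) = -1  (since 139 mod 8 = 3)
  pull out 2: (2/139) = -1  (since 139 mod 8 = 3)
  reciprocity: (21/139) -> +(139/21)
  reduce: (13/21)
  reciprocity: (13/21) -> +(21/13)
  reduce: (8/13)
  pull out 2: (2/13) = -1  (since 13 mod 8 = 5)
  pull out 2: (2/13) = -1  (since 13 mod 8 = 5)
  pull out 2: (2/13) = -1  (since 13 mod 8 = 5)
  (1/13) = 1
Product of signs = -1
(84/139) = -1

-1


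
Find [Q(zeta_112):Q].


The degree equals Euler's totient phi(112).
112 = 2^4 * 7
phi(112) = 48

48


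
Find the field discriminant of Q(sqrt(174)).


For K = Q(sqrt(d)) with d squarefree: disc(K) = d if d = 1 mod 4, and disc(K) = 4d if d = 2 or 3 mod 4.
Here d = 174, and d mod 4 = 2.
d = 2 mod 4, not 1 (O_K = Z[sqrt(d)]), so disc(K) = 4d = 4 * (174) = 696

696


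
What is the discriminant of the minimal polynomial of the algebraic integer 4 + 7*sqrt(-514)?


The element 4 + 7*sqrt(-514) has minimal polynomial:
x^2 - 8*x + 25202
Discriminant = (-8)^2 - 4*(25202)
= 64 - 100808
= -100744

-100744


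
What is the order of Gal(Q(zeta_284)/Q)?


|Gal(Q(zeta_284)/Q)| = phi(284)
= 140

140


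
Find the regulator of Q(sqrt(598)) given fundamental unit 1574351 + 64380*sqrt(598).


epsilon = 1574351 + 64380*sqrt(598)
= 3.1487e+06
R = ln(3.1487e+06)
= 14.9625

14.9625


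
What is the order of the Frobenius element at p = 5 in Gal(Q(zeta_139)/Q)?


The Frobenius at p in Gal(Q(zeta_n)/Q) = (Z/nZ)* is the class of p, so its order is ord_139(5), the smallest k >= 1 with 5^k = 1 mod 139.
n = 139 = 139, phi(139) = 138; the order divides phi(n).
Divisors of 138: 1, 2, 3, 6, 23, 46, 69, 138
Repeated squaring mod 139: 5^1 = 5, 5^2 = 25, 5^4 = 69, 5^8 = 35, 5^16 = 113, 5^32 = 120, 5^64 = 83, 5^128 = 78
Test divisors in increasing order:
  k=1: 5^1 = 5 mod 139
  k=2: 5^2 = 25 mod 139
  k=3: 5^3 = 25 * 5 = 125 mod 139
  k=6: 5^6 = 69 * 25 = 57 mod 139
  k=23: 5^23 = 113 * 69 * 25 * 5 = 96 mod 139
  k=46: 5^46 = 120 * 35 * 69 * 25 = 42 mod 139
  k=69: 5^69 = 83 * 69 * 5 = 1 mod 139  <- first divisor giving 1
Order = 69

69


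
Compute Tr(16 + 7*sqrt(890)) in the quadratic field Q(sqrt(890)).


Tr(a + b*sqrt(d)) = (a + b*sqrt(d)) + (a - b*sqrt(d)) = 2a
= 2 * (16)
= 32

32


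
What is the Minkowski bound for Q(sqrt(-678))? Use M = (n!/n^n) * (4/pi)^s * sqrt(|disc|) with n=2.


d = -678, d mod 4 = 2, so disc(K) = 4d = -2712; |disc(K)| = 2712
Imaginary quadratic field, so n = 2, s = r2 = 1, r1 = 0
M = (n!/n^n) * (4/pi)^s * sqrt(|disc(K)|) = (2!/2^2) * (4/pi)^1 * sqrt(2712)
= 0.5 * 1.273240 * 52.076866
= 33.1532

33.1532


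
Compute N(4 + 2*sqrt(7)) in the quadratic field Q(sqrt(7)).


N(a + b*sqrt(d)) = a^2 - d*b^2
= (4)^2 - (7)*(2)^2
= 16 - 28
= -12

-12


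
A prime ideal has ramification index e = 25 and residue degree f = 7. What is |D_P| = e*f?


|D_P| = e * f
= 25 * 7
= 175

175


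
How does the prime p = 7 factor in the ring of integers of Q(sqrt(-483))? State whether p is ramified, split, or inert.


K = Q(sqrt(-483)). Since d mod 4 = 1, disc(K) = -483.
Check p | disc: -483 mod 7 = 0.
p divides disc, so p ramifies: (p) = P^2 with e=2, f=1, g=1.
Therefore p is ramified.

ramified


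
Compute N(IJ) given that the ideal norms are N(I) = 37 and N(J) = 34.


N(IJ) = N(I) * N(J)
= 37 * 34
= 1258

1258


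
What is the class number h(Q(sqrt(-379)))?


K = Q(sqrt(-379)). d mod 4 = 1, so D = disc(K) = d = -379
h(K) equals the number of primitive reduced positive-definite forms (a, b, c) = a*x^2 + b*x*y + c*y^2 with b^2 - 4ac = D,
where reduced means |b| <= a <= c, with b >= 0 whenever |b| = a or a = c, and primitive means gcd(a, b, c) = 1.
Reduced forces 3a^2 <= |D| = 379, so 1 <= a <= 11; b must have the parity of D, and c = (b^2 - D)/(4a) must be an integer >= a.
Enumerate a = 1..11, b in [-a, a]:
  a=1: (1, 1, 95)  [1]
  a=2..4: none
  a=5: (5, -1, 19), (5, 1, 19)  [2]
  a=6..11: none
Total reduced forms: 1 + 2 = 3
h = 3

3


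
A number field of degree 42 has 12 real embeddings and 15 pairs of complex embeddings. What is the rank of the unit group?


By Dirichlet's unit theorem:
rank = r1 + r2 - 1
= 12 + 15 - 1
= 26

26


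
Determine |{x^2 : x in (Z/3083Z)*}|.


For prime p, the number of non-zero quadratic residues is (p-1)/2.
= (3083-1)/2
= 1541

1541


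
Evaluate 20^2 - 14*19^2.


x^2 - d*y^2
= 20^2 - 14*19^2
= 400 - 5054
= -4654

-4654


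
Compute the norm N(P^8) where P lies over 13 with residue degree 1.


N(P^a) = p^(a*f)
= 13^(8*1)
= 13^8
= 815730721

815730721


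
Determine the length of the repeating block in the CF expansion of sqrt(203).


Run the CF algorithm for sqrt(203).
a_0 = floor(sqrt(203)) = 14; set m_0=0, q_0=1.
Recurrence: m' = q*a - m,  q' = (d - m'^2)/q,  a' = floor((a_0 + m')/q').
  step 1: m=14, q=7, a=4
  step 2: m=14, q=1, a=28
a_2 = 2*a_0 = 28, so the period closes here.
sqrt(203) = [14; 4, 28]
Period length = 2

2


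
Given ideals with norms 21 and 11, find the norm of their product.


N(IJ) = N(I) * N(J)
= 21 * 11
= 231

231


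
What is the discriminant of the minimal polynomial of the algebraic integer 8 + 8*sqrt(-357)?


The element 8 + 8*sqrt(-357) has minimal polynomial:
x^2 - 16*x + 22912
Discriminant = (-16)^2 - 4*(22912)
= 256 - 91648
= -91392

-91392


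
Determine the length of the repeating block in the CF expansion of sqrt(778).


Run the CF algorithm for sqrt(778).
a_0 = floor(sqrt(778)) = 27; set m_0=0, q_0=1.
Recurrence: m' = q*a - m,  q' = (d - m'^2)/q,  a' = floor((a_0 + m')/q').
  step 1: m=27, q=49, a=1
  step 2: m=22, q=6, a=8
  step 3: m=26, q=17, a=3
  step 4: m=25, q=9, a=5
  step 5: m=20, q=42, a=1
  step 6: m=22, q=7, a=7
  step 7: m=27, q=7, a=7
  step 8: m=22, q=42, a=1
  step 9: m=20, q=9, a=5
  step 10: m=25, q=17, a=3
  step 11: m=26, q=6, a=8
  step 12: m=22, q=49, a=1
  step 13: m=27, q=1, a=54
a_13 = 2*a_0 = 54, so the period closes here.
sqrt(778) = [27; 1, 8, 3, 5, 1, 7, 7, 1, 5, 3, 8, 1, 54]
Period length = 13

13


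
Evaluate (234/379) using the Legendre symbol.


p = 379 is prime, so compute (234/379) with the reciprocity algorithm (Jacobi-symbol steps: pull out 2s via (2/n), flip via reciprocity, reduce):
  pull out 2: (2/379) = -1  (since 379 mod 8 = 3)
  reciprocity: (117/379) -> +(379/117)
  reduce: (28/117)
  pull out 2: (2/117) = -1  (since 117 mod 8 = 5)
  pull out 2: (2/117) = -1  (since 117 mod 8 = 5)
  reciprocity: (7/117) -> +(117/7)
  reduce: (5/7)
  reciprocity: (5/7) -> +(7/5)
  reduce: (2/5)
  pull out 2: (2/5) = -1  (since 5 mod 8 = 5)
  (1/5) = 1
Product of signs = 1
(234/379) = 1

1


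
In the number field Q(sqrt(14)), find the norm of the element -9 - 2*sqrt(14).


N(a + b*sqrt(d)) = a^2 - d*b^2
= (-9)^2 - (14)*(-2)^2
= 81 - 56
= 25

25


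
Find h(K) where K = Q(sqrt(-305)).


K = Q(sqrt(-305)). d mod 4 = 3, so D = disc(K) = 4d = -1220
h(K) equals the number of primitive reduced positive-definite forms (a, b, c) = a*x^2 + b*x*y + c*y^2 with b^2 - 4ac = D,
where reduced means |b| <= a <= c, with b >= 0 whenever |b| = a or a = c, and primitive means gcd(a, b, c) = 1.
Reduced forces 3a^2 <= |D| = 1220, so 1 <= a <= 20; b must have the parity of D, and c = (b^2 - D)/(4a) must be an integer >= a.
Enumerate a = 1..20, b in [-a, a]:
  a=1: (1, 0, 305)  [1]
  a=2: (2, 2, 153)  [1]
  a=3: (3, -2, 102), (3, 2, 102)  [2]
  a=4: none
  a=5: (5, 0, 61)  [1]
  a=6: (6, -2, 51), (6, 2, 51)  [2]
  a=7..8: none
  a=9: (9, -2, 34), (9, 2, 34)  [2]
  a=10: (10, 10, 33)  [1]
  a=11: (11, -10, 30), (11, 10, 30)  [2]
  a=12..14: none
  a=15: (15, -10, 22), (15, 10, 22)  [2]
  a=16: none
  a=17: (17, -2, 18), (17, 2, 18)  [2]
  a=18..20: none
Total reduced forms: 1 + 1 + 2 + 1 + 2 + 2 + 1 + 2 + 2 + 2 = 16
h = 16

16


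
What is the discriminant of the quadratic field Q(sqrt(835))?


For K = Q(sqrt(d)) with d squarefree: disc(K) = d if d = 1 mod 4, and disc(K) = 4d if d = 2 or 3 mod 4.
Here d = 835, and d mod 4 = 3.
d = 3 mod 4, not 1 (O_K = Z[sqrt(d)]), so disc(K) = 4d = 4 * (835) = 3340

3340


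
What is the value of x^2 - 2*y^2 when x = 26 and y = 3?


x^2 - d*y^2
= 26^2 - 2*3^2
= 676 - 18
= 658

658


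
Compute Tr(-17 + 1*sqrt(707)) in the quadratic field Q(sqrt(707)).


Tr(a + b*sqrt(d)) = (a + b*sqrt(d)) + (a - b*sqrt(d)) = 2a
= 2 * (-17)
= -34

-34


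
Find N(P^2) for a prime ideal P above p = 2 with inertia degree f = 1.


N(P^a) = p^(a*f)
= 2^(2*1)
= 2^2
= 4

4


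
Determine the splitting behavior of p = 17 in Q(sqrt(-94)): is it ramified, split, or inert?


K = Q(sqrt(-94)). Since d mod 4 = 2, disc(K) = -376.
Check p | disc: -376 mod 17 = 15.
p does not divide disc. Compute Legendre symbol (d/p):
8^((17-1)/2) mod 17 = 1
(d/p) = 1, so p splits: (p) = P*P' with e=1, f=1, g=2.
Therefore p is split.

split


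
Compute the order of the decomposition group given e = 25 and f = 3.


|D_P| = e * f
= 25 * 3
= 75

75


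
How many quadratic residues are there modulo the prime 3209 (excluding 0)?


For prime p, the number of non-zero quadratic residues is (p-1)/2.
= (3209-1)/2
= 1604

1604


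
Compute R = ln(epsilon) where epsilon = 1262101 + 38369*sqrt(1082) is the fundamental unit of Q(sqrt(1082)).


epsilon = 1262101 + 38369*sqrt(1082)
= 2.5242e+06
R = ln(2.5242e+06)
= 14.7414

14.7414


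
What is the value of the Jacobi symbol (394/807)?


Compute (394/807) via quadratic reciprocity:
  pull out 2: (2/807) = +1  (since 807 mod 8 = 7)
  reciprocity: (197/807) -> +(807/197)
  reduce: (19/197)
  reciprocity: (19/197) -> +(197/19)
  reduce: (7/19)
  reciprocity: (7/19) -> -(19/7)
  reduce: (5/7)
  reciprocity: (5/7) -> +(7/5)
  reduce: (2/5)
  pull out 2: (2/5) = -1  (since 5 mod 8 = 5)
  (1/5) = 1
Product of signs = 1

1


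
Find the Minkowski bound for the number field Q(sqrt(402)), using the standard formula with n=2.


d = 402, d mod 4 = 2, so disc(K) = 4d = 1608; |disc(K)| = 1608
Real quadratic field, so n = 2, s = r2 = 0, r1 = 2
M = (n!/n^n) * (4/pi)^s * sqrt(|disc(K)|) = (2!/2^2) * (4/pi)^0 * sqrt(1608)
= 0.5 * 1.000000 * 40.099875
= 20.0499

20.0499


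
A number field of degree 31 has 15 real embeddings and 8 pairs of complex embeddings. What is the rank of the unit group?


By Dirichlet's unit theorem:
rank = r1 + r2 - 1
= 15 + 8 - 1
= 22

22


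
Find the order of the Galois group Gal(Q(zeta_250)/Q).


|Gal(Q(zeta_250)/Q)| = phi(250)
= 100

100


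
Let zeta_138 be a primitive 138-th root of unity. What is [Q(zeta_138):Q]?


The degree equals Euler's totient phi(138).
138 = 2 * 3 * 23
phi(138) = 44

44


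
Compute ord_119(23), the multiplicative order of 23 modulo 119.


We want ord_119(23), the smallest k >= 1 with 23^k = 1 mod 119.
n = 119 = 7 * 17, phi(119) = 96; the order divides phi(n).
Divisors of 96: 1, 2, 3, 4, 6, 8, 12, 16, 24, 32, 48, 96
Repeated squaring mod 119: 23^1 = 23, 23^2 = 53, 23^4 = 72, 23^8 = 67, 23^16 = 86, 23^32 = 18, 23^64 = 86
Test divisors in increasing order:
  k=1: 23^1 = 23 mod 119
  k=2: 23^2 = 53 mod 119
  k=3: 23^3 = 53 * 23 = 29 mod 119
  k=4: 23^4 = 72 mod 119
  k=6: 23^6 = 72 * 53 = 8 mod 119
  k=8: 23^8 = 67 mod 119
  k=12: 23^12 = 67 * 72 = 64 mod 119
  k=16: 23^16 = 86 mod 119
  k=24: 23^24 = 86 * 67 = 50 mod 119
  k=32: 23^32 = 18 mod 119
  k=48: 23^48 = 18 * 86 = 1 mod 119  <- first divisor giving 1
Order = 48

48


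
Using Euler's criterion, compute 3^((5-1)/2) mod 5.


p = 5 is prime and the exponent is (p-1)/2 = 2, so by Euler's criterion 3^2 = (3/5) = +1 or -1 mod 5.
Compute by square-and-multiply:
  2 = 2 (binary 10)
  Repeated squaring mod 5: 3^1 = 3, 3^2 = 4
  3^2 = 4 mod 5
Result 4 = p - 1 = -1 mod 5: 3 is a quadratic non-residue mod 5. As a residue in [0, p-1] the value is 4.
3^2 mod 5 = 4

4


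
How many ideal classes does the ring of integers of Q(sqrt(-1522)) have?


K = Q(sqrt(-1522)). d mod 4 = 2, so D = disc(K) = 4d = -6088
h(K) equals the number of primitive reduced positive-definite forms (a, b, c) = a*x^2 + b*x*y + c*y^2 with b^2 - 4ac = D,
where reduced means |b| <= a <= c, with b >= 0 whenever |b| = a or a = c, and primitive means gcd(a, b, c) = 1.
Reduced forces 3a^2 <= |D| = 6088, so 1 <= a <= 45; b must have the parity of D, and c = (b^2 - D)/(4a) must be an integer >= a.
Enumerate a = 1..45, b in [-a, a]:
  a=1: (1, 0, 1522)  [1]
  a=2: (2, 0, 761)  [1]
  a=3..6: none
  a=7: (7, -4, 218), (7, 4, 218)  [2]
  a=8..12: none
  a=13: (13, -10, 119), (13, 10, 119)  [2]
  a=14: (14, -4, 109), (14, 4, 109)  [2]
  a=15..16: none
  a=17: (17, -10, 91), (17, 10, 91)  [2]
  a=18: none
  a=19: (19, -12, 82), (19, 12, 82)  [2]
  a=20..25: none
  a=26: (26, -16, 61), (26, 16, 61)  [2]
  a=27..30: none
  a=31: (31, -22, 53), (31, 22, 53)  [2]
  a=32..33: none
  a=34: (34, -24, 49), (34, 24, 49)  [2]
  a=35..37: none
  a=38: (38, -12, 41), (38, 12, 41)  [2]
  a=39..45: none
Total reduced forms: 1 + 1 + 2 + 2 + 2 + 2 + 2 + 2 + 2 + 2 + 2 = 20
h = 20

20


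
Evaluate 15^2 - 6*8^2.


x^2 - d*y^2
= 15^2 - 6*8^2
= 225 - 384
= -159

-159


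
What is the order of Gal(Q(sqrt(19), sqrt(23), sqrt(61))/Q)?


The 3 square roots of distinct primes are multiplicatively independent over Q,
so [K:Q] = 2^3 and Gal(K/Q) is isomorphic to (Z/2Z)^3.
|Gal| = 2^3 = 8

8


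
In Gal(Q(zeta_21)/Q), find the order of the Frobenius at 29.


The Frobenius at p in Gal(Q(zeta_n)/Q) = (Z/nZ)* is the class of p, so its order is ord_21(29), the smallest k >= 1 with 29^k = 1 mod 21.
n = 21 = 3 * 7, phi(21) = 12; the order divides phi(n).
Divisors of 12: 1, 2, 3, 4, 6, 12
Repeated squaring mod 21: 29^1 = 8, 29^2 = 1, 29^4 = 1, 29^8 = 1
Test divisors in increasing order:
  k=1: 29^1 = 8 mod 21
  k=2: 29^2 = 1 mod 21  <- first divisor giving 1
Order = 2

2


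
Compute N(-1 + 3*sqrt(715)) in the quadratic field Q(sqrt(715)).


N(a + b*sqrt(d)) = a^2 - d*b^2
= (-1)^2 - (715)*(3)^2
= 1 - 6435
= -6434

-6434


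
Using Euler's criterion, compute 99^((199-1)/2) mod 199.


p = 199 is prime and the exponent is (p-1)/2 = 99, so by Euler's criterion 99^99 = (99/199) = +1 or -1 mod 199.
Compute by square-and-multiply:
  99 = 64 + 32 + 2 + 1 (binary 1100011)
  Repeated squaring mod 199: 99^1 = 99, 99^2 = 50, 99^4 = 112, 99^8 = 7, 99^16 = 49, 99^32 = 13, 99^64 = 169
  99^99 = 99^64 * 99^32 * 99^2 * 99^1 = 169 * 13 * 50 * 99 mod 199
    169 * 13 = 2197 = 8 mod 199
    8 * 50 = 400 = 2 mod 199
    2 * 99 = 198 = 198 mod 199
  99^99 = 198 mod 199
Result 198 = p - 1 = -1 mod 199: 99 is a quadratic non-residue mod 199. As a residue in [0, p-1] the value is 198.
99^99 mod 199 = 198

198


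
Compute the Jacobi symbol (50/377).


Compute (50/377) via quadratic reciprocity:
  pull out 2: (2/377) = +1  (since 377 mod 8 = 1)
  reciprocity: (25/377) -> +(377/25)
  reduce: (2/25)
  pull out 2: (2/25) = +1  (since 25 mod 8 = 1)
  (1/25) = 1
Product of signs = 1

1


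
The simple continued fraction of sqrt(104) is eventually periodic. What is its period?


Run the CF algorithm for sqrt(104).
a_0 = floor(sqrt(104)) = 10; set m_0=0, q_0=1.
Recurrence: m' = q*a - m,  q' = (d - m'^2)/q,  a' = floor((a_0 + m')/q').
  step 1: m=10, q=4, a=5
  step 2: m=10, q=1, a=20
a_2 = 2*a_0 = 20, so the period closes here.
sqrt(104) = [10; 5, 20]
Period length = 2

2


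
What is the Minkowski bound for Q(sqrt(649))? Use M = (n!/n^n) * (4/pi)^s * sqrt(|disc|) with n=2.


d = 649, d mod 4 = 1, so disc(K) = d = 649; |disc(K)| = 649
Real quadratic field, so n = 2, s = r2 = 0, r1 = 2
M = (n!/n^n) * (4/pi)^s * sqrt(|disc(K)|) = (2!/2^2) * (4/pi)^0 * sqrt(649)
= 0.5 * 1.000000 * 25.475478
= 12.7377

12.7377


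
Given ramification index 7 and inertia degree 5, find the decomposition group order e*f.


|D_P| = e * f
= 7 * 5
= 35

35


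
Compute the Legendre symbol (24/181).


p = 181 is prime, so compute (24/181) with the reciprocity algorithm (Jacobi-symbol steps: pull out 2s via (2/n), flip via reciprocity, reduce):
  pull out 2: (2/181) = -1  (since 181 mod 8 = 5)
  pull out 2: (2/181) = -1  (since 181 mod 8 = 5)
  pull out 2: (2/181) = -1  (since 181 mod 8 = 5)
  reciprocity: (3/181) -> +(181/3)
  reduce: (1/3)
  (1/3) = 1
Product of signs = -1
(24/181) = -1

-1


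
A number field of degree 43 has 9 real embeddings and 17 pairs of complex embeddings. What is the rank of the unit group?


By Dirichlet's unit theorem:
rank = r1 + r2 - 1
= 9 + 17 - 1
= 25

25


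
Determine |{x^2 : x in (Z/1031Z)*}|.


For prime p, the number of non-zero quadratic residues is (p-1)/2.
= (1031-1)/2
= 515

515


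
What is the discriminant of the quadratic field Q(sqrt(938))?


For K = Q(sqrt(d)) with d squarefree: disc(K) = d if d = 1 mod 4, and disc(K) = 4d if d = 2 or 3 mod 4.
Here d = 938, and d mod 4 = 2.
d = 2 mod 4, not 1 (O_K = Z[sqrt(d)]), so disc(K) = 4d = 4 * (938) = 3752

3752


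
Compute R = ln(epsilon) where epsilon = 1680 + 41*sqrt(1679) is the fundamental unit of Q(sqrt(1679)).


epsilon = 1680 + 41*sqrt(1679)
= 3359.9997
R = ln(3359.9997)
= 8.1197

8.1197


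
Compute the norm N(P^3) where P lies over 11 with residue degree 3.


N(P^a) = p^(a*f)
= 11^(3*3)
= 11^9
= 2357947691

2357947691


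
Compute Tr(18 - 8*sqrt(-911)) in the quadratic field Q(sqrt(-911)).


Tr(a + b*sqrt(d)) = (a + b*sqrt(d)) + (a - b*sqrt(d)) = 2a
= 2 * (18)
= 36

36


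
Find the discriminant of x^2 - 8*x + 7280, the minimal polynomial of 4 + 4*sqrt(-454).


The element 4 + 4*sqrt(-454) has minimal polynomial:
x^2 - 8*x + 7280
Discriminant = (-8)^2 - 4*(7280)
= 64 - 29120
= -29056

-29056


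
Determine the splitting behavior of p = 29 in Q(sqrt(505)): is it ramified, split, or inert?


K = Q(sqrt(505)). Since d mod 4 = 1, disc(K) = 505.
Check p | disc: 505 mod 29 = 12.
p does not divide disc. Compute Legendre symbol (d/p):
12^((29-1)/2) mod 29 = -1
(d/p) = -1, so p is inert: (p) stays prime with e=1, f=2, g=1.
Therefore p is inert.

inert


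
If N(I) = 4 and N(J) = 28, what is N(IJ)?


N(IJ) = N(I) * N(J)
= 4 * 28
= 112

112


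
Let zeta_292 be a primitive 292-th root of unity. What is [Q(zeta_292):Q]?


The degree equals Euler's totient phi(292).
292 = 2^2 * 73
phi(292) = 144

144


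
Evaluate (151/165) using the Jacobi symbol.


Compute (151/165) via quadratic reciprocity:
  reciprocity: (151/165) -> +(165/151)
  reduce: (14/151)
  pull out 2: (2/151) = +1  (since 151 mod 8 = 7)
  reciprocity: (7/151) -> -(151/7)
  reduce: (4/7)
  pull out 2: (2/7) = +1  (since 7 mod 8 = 7)
  pull out 2: (2/7) = +1  (since 7 mod 8 = 7)
  (1/7) = 1
Product of signs = -1

-1
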